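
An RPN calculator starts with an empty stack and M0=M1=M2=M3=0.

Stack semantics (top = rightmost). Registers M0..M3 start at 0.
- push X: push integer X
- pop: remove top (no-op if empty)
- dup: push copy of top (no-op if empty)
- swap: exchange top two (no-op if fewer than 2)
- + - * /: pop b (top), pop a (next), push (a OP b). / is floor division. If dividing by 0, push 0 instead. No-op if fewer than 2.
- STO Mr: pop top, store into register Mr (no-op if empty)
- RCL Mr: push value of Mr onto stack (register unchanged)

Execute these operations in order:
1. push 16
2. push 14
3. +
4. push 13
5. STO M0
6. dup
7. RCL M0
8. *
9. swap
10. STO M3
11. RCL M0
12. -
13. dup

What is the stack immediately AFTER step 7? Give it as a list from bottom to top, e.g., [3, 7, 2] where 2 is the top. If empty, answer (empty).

After op 1 (push 16): stack=[16] mem=[0,0,0,0]
After op 2 (push 14): stack=[16,14] mem=[0,0,0,0]
After op 3 (+): stack=[30] mem=[0,0,0,0]
After op 4 (push 13): stack=[30,13] mem=[0,0,0,0]
After op 5 (STO M0): stack=[30] mem=[13,0,0,0]
After op 6 (dup): stack=[30,30] mem=[13,0,0,0]
After op 7 (RCL M0): stack=[30,30,13] mem=[13,0,0,0]

[30, 30, 13]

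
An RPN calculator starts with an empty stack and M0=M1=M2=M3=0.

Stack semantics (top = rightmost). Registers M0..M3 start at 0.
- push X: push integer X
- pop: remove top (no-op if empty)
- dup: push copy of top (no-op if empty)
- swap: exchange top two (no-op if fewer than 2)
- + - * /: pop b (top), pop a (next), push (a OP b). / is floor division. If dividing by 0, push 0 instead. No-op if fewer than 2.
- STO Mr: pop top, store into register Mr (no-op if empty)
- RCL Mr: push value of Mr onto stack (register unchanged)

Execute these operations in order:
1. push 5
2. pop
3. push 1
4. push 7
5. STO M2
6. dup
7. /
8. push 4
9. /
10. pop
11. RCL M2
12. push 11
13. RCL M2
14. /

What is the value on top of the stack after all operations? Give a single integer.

After op 1 (push 5): stack=[5] mem=[0,0,0,0]
After op 2 (pop): stack=[empty] mem=[0,0,0,0]
After op 3 (push 1): stack=[1] mem=[0,0,0,0]
After op 4 (push 7): stack=[1,7] mem=[0,0,0,0]
After op 5 (STO M2): stack=[1] mem=[0,0,7,0]
After op 6 (dup): stack=[1,1] mem=[0,0,7,0]
After op 7 (/): stack=[1] mem=[0,0,7,0]
After op 8 (push 4): stack=[1,4] mem=[0,0,7,0]
After op 9 (/): stack=[0] mem=[0,0,7,0]
After op 10 (pop): stack=[empty] mem=[0,0,7,0]
After op 11 (RCL M2): stack=[7] mem=[0,0,7,0]
After op 12 (push 11): stack=[7,11] mem=[0,0,7,0]
After op 13 (RCL M2): stack=[7,11,7] mem=[0,0,7,0]
After op 14 (/): stack=[7,1] mem=[0,0,7,0]

Answer: 1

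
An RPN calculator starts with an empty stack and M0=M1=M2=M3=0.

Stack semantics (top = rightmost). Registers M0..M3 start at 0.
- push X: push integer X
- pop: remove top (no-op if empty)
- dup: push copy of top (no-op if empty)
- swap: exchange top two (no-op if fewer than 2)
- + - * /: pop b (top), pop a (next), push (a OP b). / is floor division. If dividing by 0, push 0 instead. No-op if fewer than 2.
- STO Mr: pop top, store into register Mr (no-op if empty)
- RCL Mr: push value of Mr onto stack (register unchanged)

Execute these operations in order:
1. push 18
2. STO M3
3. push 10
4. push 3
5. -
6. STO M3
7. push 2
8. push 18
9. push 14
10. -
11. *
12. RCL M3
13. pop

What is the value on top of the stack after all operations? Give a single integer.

After op 1 (push 18): stack=[18] mem=[0,0,0,0]
After op 2 (STO M3): stack=[empty] mem=[0,0,0,18]
After op 3 (push 10): stack=[10] mem=[0,0,0,18]
After op 4 (push 3): stack=[10,3] mem=[0,0,0,18]
After op 5 (-): stack=[7] mem=[0,0,0,18]
After op 6 (STO M3): stack=[empty] mem=[0,0,0,7]
After op 7 (push 2): stack=[2] mem=[0,0,0,7]
After op 8 (push 18): stack=[2,18] mem=[0,0,0,7]
After op 9 (push 14): stack=[2,18,14] mem=[0,0,0,7]
After op 10 (-): stack=[2,4] mem=[0,0,0,7]
After op 11 (*): stack=[8] mem=[0,0,0,7]
After op 12 (RCL M3): stack=[8,7] mem=[0,0,0,7]
After op 13 (pop): stack=[8] mem=[0,0,0,7]

Answer: 8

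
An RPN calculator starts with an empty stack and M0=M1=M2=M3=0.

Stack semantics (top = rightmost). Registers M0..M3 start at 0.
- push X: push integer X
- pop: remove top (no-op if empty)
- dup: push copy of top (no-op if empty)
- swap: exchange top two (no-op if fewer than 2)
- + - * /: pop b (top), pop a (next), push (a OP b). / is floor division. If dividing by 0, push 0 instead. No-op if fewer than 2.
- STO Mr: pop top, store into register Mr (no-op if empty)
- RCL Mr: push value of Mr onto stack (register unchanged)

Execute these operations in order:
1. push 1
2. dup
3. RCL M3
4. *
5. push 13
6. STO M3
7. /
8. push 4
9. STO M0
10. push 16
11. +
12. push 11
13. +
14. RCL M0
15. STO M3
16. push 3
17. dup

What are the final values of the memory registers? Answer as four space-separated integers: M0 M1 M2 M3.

After op 1 (push 1): stack=[1] mem=[0,0,0,0]
After op 2 (dup): stack=[1,1] mem=[0,0,0,0]
After op 3 (RCL M3): stack=[1,1,0] mem=[0,0,0,0]
After op 4 (*): stack=[1,0] mem=[0,0,0,0]
After op 5 (push 13): stack=[1,0,13] mem=[0,0,0,0]
After op 6 (STO M3): stack=[1,0] mem=[0,0,0,13]
After op 7 (/): stack=[0] mem=[0,0,0,13]
After op 8 (push 4): stack=[0,4] mem=[0,0,0,13]
After op 9 (STO M0): stack=[0] mem=[4,0,0,13]
After op 10 (push 16): stack=[0,16] mem=[4,0,0,13]
After op 11 (+): stack=[16] mem=[4,0,0,13]
After op 12 (push 11): stack=[16,11] mem=[4,0,0,13]
After op 13 (+): stack=[27] mem=[4,0,0,13]
After op 14 (RCL M0): stack=[27,4] mem=[4,0,0,13]
After op 15 (STO M3): stack=[27] mem=[4,0,0,4]
After op 16 (push 3): stack=[27,3] mem=[4,0,0,4]
After op 17 (dup): stack=[27,3,3] mem=[4,0,0,4]

Answer: 4 0 0 4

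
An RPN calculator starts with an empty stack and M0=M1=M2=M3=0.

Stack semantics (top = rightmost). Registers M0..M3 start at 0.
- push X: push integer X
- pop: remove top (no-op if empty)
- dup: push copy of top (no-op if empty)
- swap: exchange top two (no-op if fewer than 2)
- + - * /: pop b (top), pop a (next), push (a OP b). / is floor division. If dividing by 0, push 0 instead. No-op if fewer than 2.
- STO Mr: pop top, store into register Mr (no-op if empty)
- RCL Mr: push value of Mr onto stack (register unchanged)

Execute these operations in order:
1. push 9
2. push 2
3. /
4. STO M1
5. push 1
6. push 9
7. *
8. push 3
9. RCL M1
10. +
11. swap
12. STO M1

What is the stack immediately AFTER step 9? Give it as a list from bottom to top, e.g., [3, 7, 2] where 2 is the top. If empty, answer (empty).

After op 1 (push 9): stack=[9] mem=[0,0,0,0]
After op 2 (push 2): stack=[9,2] mem=[0,0,0,0]
After op 3 (/): stack=[4] mem=[0,0,0,0]
After op 4 (STO M1): stack=[empty] mem=[0,4,0,0]
After op 5 (push 1): stack=[1] mem=[0,4,0,0]
After op 6 (push 9): stack=[1,9] mem=[0,4,0,0]
After op 7 (*): stack=[9] mem=[0,4,0,0]
After op 8 (push 3): stack=[9,3] mem=[0,4,0,0]
After op 9 (RCL M1): stack=[9,3,4] mem=[0,4,0,0]

[9, 3, 4]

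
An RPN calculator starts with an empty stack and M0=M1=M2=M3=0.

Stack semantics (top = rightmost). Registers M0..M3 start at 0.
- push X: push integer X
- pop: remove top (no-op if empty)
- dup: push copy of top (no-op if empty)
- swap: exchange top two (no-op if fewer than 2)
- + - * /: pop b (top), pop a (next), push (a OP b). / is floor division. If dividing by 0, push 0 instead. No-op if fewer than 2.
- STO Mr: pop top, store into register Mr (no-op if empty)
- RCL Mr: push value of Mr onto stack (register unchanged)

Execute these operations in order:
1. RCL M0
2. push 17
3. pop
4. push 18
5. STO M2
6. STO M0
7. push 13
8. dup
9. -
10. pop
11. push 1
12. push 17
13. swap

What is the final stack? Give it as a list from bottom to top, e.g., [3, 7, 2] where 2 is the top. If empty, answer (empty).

After op 1 (RCL M0): stack=[0] mem=[0,0,0,0]
After op 2 (push 17): stack=[0,17] mem=[0,0,0,0]
After op 3 (pop): stack=[0] mem=[0,0,0,0]
After op 4 (push 18): stack=[0,18] mem=[0,0,0,0]
After op 5 (STO M2): stack=[0] mem=[0,0,18,0]
After op 6 (STO M0): stack=[empty] mem=[0,0,18,0]
After op 7 (push 13): stack=[13] mem=[0,0,18,0]
After op 8 (dup): stack=[13,13] mem=[0,0,18,0]
After op 9 (-): stack=[0] mem=[0,0,18,0]
After op 10 (pop): stack=[empty] mem=[0,0,18,0]
After op 11 (push 1): stack=[1] mem=[0,0,18,0]
After op 12 (push 17): stack=[1,17] mem=[0,0,18,0]
After op 13 (swap): stack=[17,1] mem=[0,0,18,0]

Answer: [17, 1]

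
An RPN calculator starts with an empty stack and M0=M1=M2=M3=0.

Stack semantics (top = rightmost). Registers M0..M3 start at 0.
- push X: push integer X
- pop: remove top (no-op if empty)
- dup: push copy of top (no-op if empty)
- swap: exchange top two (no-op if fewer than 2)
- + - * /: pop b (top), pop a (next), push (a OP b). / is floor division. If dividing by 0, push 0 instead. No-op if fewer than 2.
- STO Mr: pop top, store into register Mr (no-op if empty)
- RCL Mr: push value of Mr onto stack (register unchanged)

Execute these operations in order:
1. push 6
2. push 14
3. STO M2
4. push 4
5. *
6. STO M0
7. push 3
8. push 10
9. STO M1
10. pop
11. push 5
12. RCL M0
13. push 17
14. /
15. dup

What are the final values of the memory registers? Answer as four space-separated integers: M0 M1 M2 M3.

Answer: 24 10 14 0

Derivation:
After op 1 (push 6): stack=[6] mem=[0,0,0,0]
After op 2 (push 14): stack=[6,14] mem=[0,0,0,0]
After op 3 (STO M2): stack=[6] mem=[0,0,14,0]
After op 4 (push 4): stack=[6,4] mem=[0,0,14,0]
After op 5 (*): stack=[24] mem=[0,0,14,0]
After op 6 (STO M0): stack=[empty] mem=[24,0,14,0]
After op 7 (push 3): stack=[3] mem=[24,0,14,0]
After op 8 (push 10): stack=[3,10] mem=[24,0,14,0]
After op 9 (STO M1): stack=[3] mem=[24,10,14,0]
After op 10 (pop): stack=[empty] mem=[24,10,14,0]
After op 11 (push 5): stack=[5] mem=[24,10,14,0]
After op 12 (RCL M0): stack=[5,24] mem=[24,10,14,0]
After op 13 (push 17): stack=[5,24,17] mem=[24,10,14,0]
After op 14 (/): stack=[5,1] mem=[24,10,14,0]
After op 15 (dup): stack=[5,1,1] mem=[24,10,14,0]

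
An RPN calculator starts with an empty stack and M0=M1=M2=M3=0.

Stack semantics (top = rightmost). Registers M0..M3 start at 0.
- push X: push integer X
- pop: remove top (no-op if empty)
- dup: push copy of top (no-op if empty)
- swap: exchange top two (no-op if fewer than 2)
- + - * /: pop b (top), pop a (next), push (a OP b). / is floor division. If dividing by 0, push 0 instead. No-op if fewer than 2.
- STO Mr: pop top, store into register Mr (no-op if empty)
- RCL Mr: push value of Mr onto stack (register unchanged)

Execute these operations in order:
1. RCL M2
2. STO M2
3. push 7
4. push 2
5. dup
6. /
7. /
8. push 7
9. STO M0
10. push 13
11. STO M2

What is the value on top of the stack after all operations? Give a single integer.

Answer: 7

Derivation:
After op 1 (RCL M2): stack=[0] mem=[0,0,0,0]
After op 2 (STO M2): stack=[empty] mem=[0,0,0,0]
After op 3 (push 7): stack=[7] mem=[0,0,0,0]
After op 4 (push 2): stack=[7,2] mem=[0,0,0,0]
After op 5 (dup): stack=[7,2,2] mem=[0,0,0,0]
After op 6 (/): stack=[7,1] mem=[0,0,0,0]
After op 7 (/): stack=[7] mem=[0,0,0,0]
After op 8 (push 7): stack=[7,7] mem=[0,0,0,0]
After op 9 (STO M0): stack=[7] mem=[7,0,0,0]
After op 10 (push 13): stack=[7,13] mem=[7,0,0,0]
After op 11 (STO M2): stack=[7] mem=[7,0,13,0]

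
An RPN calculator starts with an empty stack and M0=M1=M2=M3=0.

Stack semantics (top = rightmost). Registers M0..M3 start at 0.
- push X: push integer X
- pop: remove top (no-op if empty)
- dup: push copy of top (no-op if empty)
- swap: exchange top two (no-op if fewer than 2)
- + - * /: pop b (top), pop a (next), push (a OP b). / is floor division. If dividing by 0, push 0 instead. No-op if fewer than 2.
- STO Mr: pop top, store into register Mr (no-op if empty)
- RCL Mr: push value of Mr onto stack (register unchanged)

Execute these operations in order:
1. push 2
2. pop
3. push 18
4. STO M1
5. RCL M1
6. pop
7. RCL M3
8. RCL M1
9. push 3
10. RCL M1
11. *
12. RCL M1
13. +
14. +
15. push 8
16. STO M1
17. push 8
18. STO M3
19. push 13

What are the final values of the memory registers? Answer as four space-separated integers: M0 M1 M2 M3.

After op 1 (push 2): stack=[2] mem=[0,0,0,0]
After op 2 (pop): stack=[empty] mem=[0,0,0,0]
After op 3 (push 18): stack=[18] mem=[0,0,0,0]
After op 4 (STO M1): stack=[empty] mem=[0,18,0,0]
After op 5 (RCL M1): stack=[18] mem=[0,18,0,0]
After op 6 (pop): stack=[empty] mem=[0,18,0,0]
After op 7 (RCL M3): stack=[0] mem=[0,18,0,0]
After op 8 (RCL M1): stack=[0,18] mem=[0,18,0,0]
After op 9 (push 3): stack=[0,18,3] mem=[0,18,0,0]
After op 10 (RCL M1): stack=[0,18,3,18] mem=[0,18,0,0]
After op 11 (*): stack=[0,18,54] mem=[0,18,0,0]
After op 12 (RCL M1): stack=[0,18,54,18] mem=[0,18,0,0]
After op 13 (+): stack=[0,18,72] mem=[0,18,0,0]
After op 14 (+): stack=[0,90] mem=[0,18,0,0]
After op 15 (push 8): stack=[0,90,8] mem=[0,18,0,0]
After op 16 (STO M1): stack=[0,90] mem=[0,8,0,0]
After op 17 (push 8): stack=[0,90,8] mem=[0,8,0,0]
After op 18 (STO M3): stack=[0,90] mem=[0,8,0,8]
After op 19 (push 13): stack=[0,90,13] mem=[0,8,0,8]

Answer: 0 8 0 8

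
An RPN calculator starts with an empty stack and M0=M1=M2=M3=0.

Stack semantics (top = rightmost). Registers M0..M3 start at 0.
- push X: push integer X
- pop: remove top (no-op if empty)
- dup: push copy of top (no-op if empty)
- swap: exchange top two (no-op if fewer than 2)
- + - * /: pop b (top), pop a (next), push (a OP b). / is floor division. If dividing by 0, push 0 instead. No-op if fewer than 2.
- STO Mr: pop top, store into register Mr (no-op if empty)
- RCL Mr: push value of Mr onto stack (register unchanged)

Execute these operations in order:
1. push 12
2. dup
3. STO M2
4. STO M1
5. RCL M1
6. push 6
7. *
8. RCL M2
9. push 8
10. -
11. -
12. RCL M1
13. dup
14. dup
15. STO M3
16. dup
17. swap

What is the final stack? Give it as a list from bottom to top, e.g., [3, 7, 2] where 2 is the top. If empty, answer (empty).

Answer: [68, 12, 12, 12]

Derivation:
After op 1 (push 12): stack=[12] mem=[0,0,0,0]
After op 2 (dup): stack=[12,12] mem=[0,0,0,0]
After op 3 (STO M2): stack=[12] mem=[0,0,12,0]
After op 4 (STO M1): stack=[empty] mem=[0,12,12,0]
After op 5 (RCL M1): stack=[12] mem=[0,12,12,0]
After op 6 (push 6): stack=[12,6] mem=[0,12,12,0]
After op 7 (*): stack=[72] mem=[0,12,12,0]
After op 8 (RCL M2): stack=[72,12] mem=[0,12,12,0]
After op 9 (push 8): stack=[72,12,8] mem=[0,12,12,0]
After op 10 (-): stack=[72,4] mem=[0,12,12,0]
After op 11 (-): stack=[68] mem=[0,12,12,0]
After op 12 (RCL M1): stack=[68,12] mem=[0,12,12,0]
After op 13 (dup): stack=[68,12,12] mem=[0,12,12,0]
After op 14 (dup): stack=[68,12,12,12] mem=[0,12,12,0]
After op 15 (STO M3): stack=[68,12,12] mem=[0,12,12,12]
After op 16 (dup): stack=[68,12,12,12] mem=[0,12,12,12]
After op 17 (swap): stack=[68,12,12,12] mem=[0,12,12,12]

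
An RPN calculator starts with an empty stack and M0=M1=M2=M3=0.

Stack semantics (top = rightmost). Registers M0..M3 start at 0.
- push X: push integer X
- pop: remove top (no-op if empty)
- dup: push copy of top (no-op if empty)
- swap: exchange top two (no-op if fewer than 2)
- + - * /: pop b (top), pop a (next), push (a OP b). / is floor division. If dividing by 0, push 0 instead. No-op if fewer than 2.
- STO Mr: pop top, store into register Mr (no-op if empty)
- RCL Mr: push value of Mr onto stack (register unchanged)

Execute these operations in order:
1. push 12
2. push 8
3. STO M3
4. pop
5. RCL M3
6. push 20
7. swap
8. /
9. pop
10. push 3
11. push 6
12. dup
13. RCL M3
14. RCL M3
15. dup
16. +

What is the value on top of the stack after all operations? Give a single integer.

Answer: 16

Derivation:
After op 1 (push 12): stack=[12] mem=[0,0,0,0]
After op 2 (push 8): stack=[12,8] mem=[0,0,0,0]
After op 3 (STO M3): stack=[12] mem=[0,0,0,8]
After op 4 (pop): stack=[empty] mem=[0,0,0,8]
After op 5 (RCL M3): stack=[8] mem=[0,0,0,8]
After op 6 (push 20): stack=[8,20] mem=[0,0,0,8]
After op 7 (swap): stack=[20,8] mem=[0,0,0,8]
After op 8 (/): stack=[2] mem=[0,0,0,8]
After op 9 (pop): stack=[empty] mem=[0,0,0,8]
After op 10 (push 3): stack=[3] mem=[0,0,0,8]
After op 11 (push 6): stack=[3,6] mem=[0,0,0,8]
After op 12 (dup): stack=[3,6,6] mem=[0,0,0,8]
After op 13 (RCL M3): stack=[3,6,6,8] mem=[0,0,0,8]
After op 14 (RCL M3): stack=[3,6,6,8,8] mem=[0,0,0,8]
After op 15 (dup): stack=[3,6,6,8,8,8] mem=[0,0,0,8]
After op 16 (+): stack=[3,6,6,8,16] mem=[0,0,0,8]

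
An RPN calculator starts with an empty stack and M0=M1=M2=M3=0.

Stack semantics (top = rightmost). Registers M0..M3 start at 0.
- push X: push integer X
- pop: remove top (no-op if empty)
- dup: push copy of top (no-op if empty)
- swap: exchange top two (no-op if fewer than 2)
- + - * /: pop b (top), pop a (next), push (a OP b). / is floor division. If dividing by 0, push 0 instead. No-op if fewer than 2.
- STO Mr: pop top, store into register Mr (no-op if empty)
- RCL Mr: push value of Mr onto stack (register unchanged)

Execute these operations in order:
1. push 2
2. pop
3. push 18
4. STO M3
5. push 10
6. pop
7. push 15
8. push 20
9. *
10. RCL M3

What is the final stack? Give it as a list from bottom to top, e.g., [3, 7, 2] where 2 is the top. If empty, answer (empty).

Answer: [300, 18]

Derivation:
After op 1 (push 2): stack=[2] mem=[0,0,0,0]
After op 2 (pop): stack=[empty] mem=[0,0,0,0]
After op 3 (push 18): stack=[18] mem=[0,0,0,0]
After op 4 (STO M3): stack=[empty] mem=[0,0,0,18]
After op 5 (push 10): stack=[10] mem=[0,0,0,18]
After op 6 (pop): stack=[empty] mem=[0,0,0,18]
After op 7 (push 15): stack=[15] mem=[0,0,0,18]
After op 8 (push 20): stack=[15,20] mem=[0,0,0,18]
After op 9 (*): stack=[300] mem=[0,0,0,18]
After op 10 (RCL M3): stack=[300,18] mem=[0,0,0,18]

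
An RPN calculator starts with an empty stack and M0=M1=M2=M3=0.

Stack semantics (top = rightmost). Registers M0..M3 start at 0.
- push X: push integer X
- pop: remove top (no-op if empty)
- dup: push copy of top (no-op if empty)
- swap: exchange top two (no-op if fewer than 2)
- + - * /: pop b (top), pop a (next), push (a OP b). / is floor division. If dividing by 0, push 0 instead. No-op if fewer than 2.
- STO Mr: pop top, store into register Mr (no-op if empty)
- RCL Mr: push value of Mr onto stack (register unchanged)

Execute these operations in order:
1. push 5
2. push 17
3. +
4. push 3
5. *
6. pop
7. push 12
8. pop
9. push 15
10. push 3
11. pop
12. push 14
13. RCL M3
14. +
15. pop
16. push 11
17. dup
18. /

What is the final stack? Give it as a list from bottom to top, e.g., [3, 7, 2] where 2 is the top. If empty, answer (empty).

After op 1 (push 5): stack=[5] mem=[0,0,0,0]
After op 2 (push 17): stack=[5,17] mem=[0,0,0,0]
After op 3 (+): stack=[22] mem=[0,0,0,0]
After op 4 (push 3): stack=[22,3] mem=[0,0,0,0]
After op 5 (*): stack=[66] mem=[0,0,0,0]
After op 6 (pop): stack=[empty] mem=[0,0,0,0]
After op 7 (push 12): stack=[12] mem=[0,0,0,0]
After op 8 (pop): stack=[empty] mem=[0,0,0,0]
After op 9 (push 15): stack=[15] mem=[0,0,0,0]
After op 10 (push 3): stack=[15,3] mem=[0,0,0,0]
After op 11 (pop): stack=[15] mem=[0,0,0,0]
After op 12 (push 14): stack=[15,14] mem=[0,0,0,0]
After op 13 (RCL M3): stack=[15,14,0] mem=[0,0,0,0]
After op 14 (+): stack=[15,14] mem=[0,0,0,0]
After op 15 (pop): stack=[15] mem=[0,0,0,0]
After op 16 (push 11): stack=[15,11] mem=[0,0,0,0]
After op 17 (dup): stack=[15,11,11] mem=[0,0,0,0]
After op 18 (/): stack=[15,1] mem=[0,0,0,0]

Answer: [15, 1]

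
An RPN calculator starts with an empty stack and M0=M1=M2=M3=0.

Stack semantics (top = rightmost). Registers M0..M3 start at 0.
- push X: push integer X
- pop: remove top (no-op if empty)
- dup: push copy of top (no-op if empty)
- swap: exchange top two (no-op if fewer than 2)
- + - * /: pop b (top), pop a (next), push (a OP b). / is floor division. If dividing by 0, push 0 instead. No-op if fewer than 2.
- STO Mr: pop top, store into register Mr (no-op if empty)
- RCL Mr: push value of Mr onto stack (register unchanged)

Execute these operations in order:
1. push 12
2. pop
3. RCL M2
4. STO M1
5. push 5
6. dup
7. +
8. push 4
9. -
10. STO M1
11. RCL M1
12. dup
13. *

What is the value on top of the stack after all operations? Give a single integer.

After op 1 (push 12): stack=[12] mem=[0,0,0,0]
After op 2 (pop): stack=[empty] mem=[0,0,0,0]
After op 3 (RCL M2): stack=[0] mem=[0,0,0,0]
After op 4 (STO M1): stack=[empty] mem=[0,0,0,0]
After op 5 (push 5): stack=[5] mem=[0,0,0,0]
After op 6 (dup): stack=[5,5] mem=[0,0,0,0]
After op 7 (+): stack=[10] mem=[0,0,0,0]
After op 8 (push 4): stack=[10,4] mem=[0,0,0,0]
After op 9 (-): stack=[6] mem=[0,0,0,0]
After op 10 (STO M1): stack=[empty] mem=[0,6,0,0]
After op 11 (RCL M1): stack=[6] mem=[0,6,0,0]
After op 12 (dup): stack=[6,6] mem=[0,6,0,0]
After op 13 (*): stack=[36] mem=[0,6,0,0]

Answer: 36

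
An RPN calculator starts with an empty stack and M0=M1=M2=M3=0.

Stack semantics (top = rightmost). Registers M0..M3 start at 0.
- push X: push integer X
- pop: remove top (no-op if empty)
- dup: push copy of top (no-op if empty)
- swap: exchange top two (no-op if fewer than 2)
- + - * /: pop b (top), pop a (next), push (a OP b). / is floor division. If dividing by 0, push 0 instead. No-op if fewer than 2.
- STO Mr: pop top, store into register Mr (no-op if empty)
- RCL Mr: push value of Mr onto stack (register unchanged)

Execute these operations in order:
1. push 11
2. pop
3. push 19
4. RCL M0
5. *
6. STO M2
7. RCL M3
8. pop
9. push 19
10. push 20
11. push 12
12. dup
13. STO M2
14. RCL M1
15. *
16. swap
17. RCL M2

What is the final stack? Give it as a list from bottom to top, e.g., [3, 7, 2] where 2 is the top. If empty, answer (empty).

Answer: [19, 0, 20, 12]

Derivation:
After op 1 (push 11): stack=[11] mem=[0,0,0,0]
After op 2 (pop): stack=[empty] mem=[0,0,0,0]
After op 3 (push 19): stack=[19] mem=[0,0,0,0]
After op 4 (RCL M0): stack=[19,0] mem=[0,0,0,0]
After op 5 (*): stack=[0] mem=[0,0,0,0]
After op 6 (STO M2): stack=[empty] mem=[0,0,0,0]
After op 7 (RCL M3): stack=[0] mem=[0,0,0,0]
After op 8 (pop): stack=[empty] mem=[0,0,0,0]
After op 9 (push 19): stack=[19] mem=[0,0,0,0]
After op 10 (push 20): stack=[19,20] mem=[0,0,0,0]
After op 11 (push 12): stack=[19,20,12] mem=[0,0,0,0]
After op 12 (dup): stack=[19,20,12,12] mem=[0,0,0,0]
After op 13 (STO M2): stack=[19,20,12] mem=[0,0,12,0]
After op 14 (RCL M1): stack=[19,20,12,0] mem=[0,0,12,0]
After op 15 (*): stack=[19,20,0] mem=[0,0,12,0]
After op 16 (swap): stack=[19,0,20] mem=[0,0,12,0]
After op 17 (RCL M2): stack=[19,0,20,12] mem=[0,0,12,0]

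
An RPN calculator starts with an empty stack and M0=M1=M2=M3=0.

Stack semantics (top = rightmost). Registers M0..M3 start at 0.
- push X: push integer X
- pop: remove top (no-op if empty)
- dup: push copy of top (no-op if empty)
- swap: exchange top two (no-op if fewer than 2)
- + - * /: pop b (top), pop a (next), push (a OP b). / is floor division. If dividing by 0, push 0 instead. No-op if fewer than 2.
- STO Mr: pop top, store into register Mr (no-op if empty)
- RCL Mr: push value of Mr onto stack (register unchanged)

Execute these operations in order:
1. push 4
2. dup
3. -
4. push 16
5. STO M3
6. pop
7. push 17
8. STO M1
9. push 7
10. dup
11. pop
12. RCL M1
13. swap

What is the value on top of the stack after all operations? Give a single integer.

After op 1 (push 4): stack=[4] mem=[0,0,0,0]
After op 2 (dup): stack=[4,4] mem=[0,0,0,0]
After op 3 (-): stack=[0] mem=[0,0,0,0]
After op 4 (push 16): stack=[0,16] mem=[0,0,0,0]
After op 5 (STO M3): stack=[0] mem=[0,0,0,16]
After op 6 (pop): stack=[empty] mem=[0,0,0,16]
After op 7 (push 17): stack=[17] mem=[0,0,0,16]
After op 8 (STO M1): stack=[empty] mem=[0,17,0,16]
After op 9 (push 7): stack=[7] mem=[0,17,0,16]
After op 10 (dup): stack=[7,7] mem=[0,17,0,16]
After op 11 (pop): stack=[7] mem=[0,17,0,16]
After op 12 (RCL M1): stack=[7,17] mem=[0,17,0,16]
After op 13 (swap): stack=[17,7] mem=[0,17,0,16]

Answer: 7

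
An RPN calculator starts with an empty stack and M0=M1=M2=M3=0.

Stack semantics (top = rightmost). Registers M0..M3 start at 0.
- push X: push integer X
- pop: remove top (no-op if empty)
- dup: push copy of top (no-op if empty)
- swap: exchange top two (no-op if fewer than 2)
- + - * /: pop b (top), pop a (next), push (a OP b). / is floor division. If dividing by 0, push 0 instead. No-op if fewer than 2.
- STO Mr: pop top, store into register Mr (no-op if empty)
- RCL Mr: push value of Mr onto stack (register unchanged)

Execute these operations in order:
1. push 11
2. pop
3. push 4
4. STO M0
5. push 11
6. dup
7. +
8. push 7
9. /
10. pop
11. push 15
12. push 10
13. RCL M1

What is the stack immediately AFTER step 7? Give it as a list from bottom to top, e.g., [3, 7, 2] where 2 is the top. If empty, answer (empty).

After op 1 (push 11): stack=[11] mem=[0,0,0,0]
After op 2 (pop): stack=[empty] mem=[0,0,0,0]
After op 3 (push 4): stack=[4] mem=[0,0,0,0]
After op 4 (STO M0): stack=[empty] mem=[4,0,0,0]
After op 5 (push 11): stack=[11] mem=[4,0,0,0]
After op 6 (dup): stack=[11,11] mem=[4,0,0,0]
After op 7 (+): stack=[22] mem=[4,0,0,0]

[22]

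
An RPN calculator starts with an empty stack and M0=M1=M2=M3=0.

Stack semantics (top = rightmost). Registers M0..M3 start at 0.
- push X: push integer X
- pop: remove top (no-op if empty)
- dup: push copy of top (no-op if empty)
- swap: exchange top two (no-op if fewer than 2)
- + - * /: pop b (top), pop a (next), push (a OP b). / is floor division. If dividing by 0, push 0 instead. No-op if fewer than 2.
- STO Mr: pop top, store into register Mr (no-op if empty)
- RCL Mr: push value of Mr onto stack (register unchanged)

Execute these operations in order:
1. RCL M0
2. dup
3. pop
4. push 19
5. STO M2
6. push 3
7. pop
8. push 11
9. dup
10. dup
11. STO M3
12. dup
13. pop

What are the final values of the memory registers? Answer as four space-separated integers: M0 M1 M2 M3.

After op 1 (RCL M0): stack=[0] mem=[0,0,0,0]
After op 2 (dup): stack=[0,0] mem=[0,0,0,0]
After op 3 (pop): stack=[0] mem=[0,0,0,0]
After op 4 (push 19): stack=[0,19] mem=[0,0,0,0]
After op 5 (STO M2): stack=[0] mem=[0,0,19,0]
After op 6 (push 3): stack=[0,3] mem=[0,0,19,0]
After op 7 (pop): stack=[0] mem=[0,0,19,0]
After op 8 (push 11): stack=[0,11] mem=[0,0,19,0]
After op 9 (dup): stack=[0,11,11] mem=[0,0,19,0]
After op 10 (dup): stack=[0,11,11,11] mem=[0,0,19,0]
After op 11 (STO M3): stack=[0,11,11] mem=[0,0,19,11]
After op 12 (dup): stack=[0,11,11,11] mem=[0,0,19,11]
After op 13 (pop): stack=[0,11,11] mem=[0,0,19,11]

Answer: 0 0 19 11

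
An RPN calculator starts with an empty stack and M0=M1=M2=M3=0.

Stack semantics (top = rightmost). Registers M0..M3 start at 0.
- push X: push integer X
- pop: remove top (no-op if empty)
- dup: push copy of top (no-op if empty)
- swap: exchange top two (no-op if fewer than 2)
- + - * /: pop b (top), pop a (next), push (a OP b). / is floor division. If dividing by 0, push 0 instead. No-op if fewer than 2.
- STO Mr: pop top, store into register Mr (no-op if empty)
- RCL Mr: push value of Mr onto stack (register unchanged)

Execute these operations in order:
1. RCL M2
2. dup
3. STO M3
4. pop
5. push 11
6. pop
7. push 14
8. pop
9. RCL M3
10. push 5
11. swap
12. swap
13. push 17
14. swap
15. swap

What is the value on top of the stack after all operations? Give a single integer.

Answer: 17

Derivation:
After op 1 (RCL M2): stack=[0] mem=[0,0,0,0]
After op 2 (dup): stack=[0,0] mem=[0,0,0,0]
After op 3 (STO M3): stack=[0] mem=[0,0,0,0]
After op 4 (pop): stack=[empty] mem=[0,0,0,0]
After op 5 (push 11): stack=[11] mem=[0,0,0,0]
After op 6 (pop): stack=[empty] mem=[0,0,0,0]
After op 7 (push 14): stack=[14] mem=[0,0,0,0]
After op 8 (pop): stack=[empty] mem=[0,0,0,0]
After op 9 (RCL M3): stack=[0] mem=[0,0,0,0]
After op 10 (push 5): stack=[0,5] mem=[0,0,0,0]
After op 11 (swap): stack=[5,0] mem=[0,0,0,0]
After op 12 (swap): stack=[0,5] mem=[0,0,0,0]
After op 13 (push 17): stack=[0,5,17] mem=[0,0,0,0]
After op 14 (swap): stack=[0,17,5] mem=[0,0,0,0]
After op 15 (swap): stack=[0,5,17] mem=[0,0,0,0]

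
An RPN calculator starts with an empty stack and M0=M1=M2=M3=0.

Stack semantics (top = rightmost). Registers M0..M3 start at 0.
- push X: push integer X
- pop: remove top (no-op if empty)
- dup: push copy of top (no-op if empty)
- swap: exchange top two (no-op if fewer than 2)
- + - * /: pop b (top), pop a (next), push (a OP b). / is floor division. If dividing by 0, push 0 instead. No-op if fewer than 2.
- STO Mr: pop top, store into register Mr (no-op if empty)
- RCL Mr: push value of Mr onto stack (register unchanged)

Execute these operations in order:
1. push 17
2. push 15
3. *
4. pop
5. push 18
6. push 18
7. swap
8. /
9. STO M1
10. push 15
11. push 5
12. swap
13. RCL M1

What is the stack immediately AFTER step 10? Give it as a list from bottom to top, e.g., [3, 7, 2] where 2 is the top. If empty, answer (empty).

After op 1 (push 17): stack=[17] mem=[0,0,0,0]
After op 2 (push 15): stack=[17,15] mem=[0,0,0,0]
After op 3 (*): stack=[255] mem=[0,0,0,0]
After op 4 (pop): stack=[empty] mem=[0,0,0,0]
After op 5 (push 18): stack=[18] mem=[0,0,0,0]
After op 6 (push 18): stack=[18,18] mem=[0,0,0,0]
After op 7 (swap): stack=[18,18] mem=[0,0,0,0]
After op 8 (/): stack=[1] mem=[0,0,0,0]
After op 9 (STO M1): stack=[empty] mem=[0,1,0,0]
After op 10 (push 15): stack=[15] mem=[0,1,0,0]

[15]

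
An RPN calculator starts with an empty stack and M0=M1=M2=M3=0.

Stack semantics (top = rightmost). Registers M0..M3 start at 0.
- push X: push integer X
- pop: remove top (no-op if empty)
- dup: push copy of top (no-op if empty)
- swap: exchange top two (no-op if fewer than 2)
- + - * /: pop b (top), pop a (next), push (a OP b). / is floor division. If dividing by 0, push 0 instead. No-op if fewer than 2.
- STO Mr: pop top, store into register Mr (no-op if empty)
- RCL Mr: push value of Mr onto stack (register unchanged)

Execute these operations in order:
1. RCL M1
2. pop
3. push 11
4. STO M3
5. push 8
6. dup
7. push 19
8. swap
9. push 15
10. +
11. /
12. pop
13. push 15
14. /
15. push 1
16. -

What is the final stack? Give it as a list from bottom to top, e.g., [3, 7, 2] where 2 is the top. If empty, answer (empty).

Answer: [-1]

Derivation:
After op 1 (RCL M1): stack=[0] mem=[0,0,0,0]
After op 2 (pop): stack=[empty] mem=[0,0,0,0]
After op 3 (push 11): stack=[11] mem=[0,0,0,0]
After op 4 (STO M3): stack=[empty] mem=[0,0,0,11]
After op 5 (push 8): stack=[8] mem=[0,0,0,11]
After op 6 (dup): stack=[8,8] mem=[0,0,0,11]
After op 7 (push 19): stack=[8,8,19] mem=[0,0,0,11]
After op 8 (swap): stack=[8,19,8] mem=[0,0,0,11]
After op 9 (push 15): stack=[8,19,8,15] mem=[0,0,0,11]
After op 10 (+): stack=[8,19,23] mem=[0,0,0,11]
After op 11 (/): stack=[8,0] mem=[0,0,0,11]
After op 12 (pop): stack=[8] mem=[0,0,0,11]
After op 13 (push 15): stack=[8,15] mem=[0,0,0,11]
After op 14 (/): stack=[0] mem=[0,0,0,11]
After op 15 (push 1): stack=[0,1] mem=[0,0,0,11]
After op 16 (-): stack=[-1] mem=[0,0,0,11]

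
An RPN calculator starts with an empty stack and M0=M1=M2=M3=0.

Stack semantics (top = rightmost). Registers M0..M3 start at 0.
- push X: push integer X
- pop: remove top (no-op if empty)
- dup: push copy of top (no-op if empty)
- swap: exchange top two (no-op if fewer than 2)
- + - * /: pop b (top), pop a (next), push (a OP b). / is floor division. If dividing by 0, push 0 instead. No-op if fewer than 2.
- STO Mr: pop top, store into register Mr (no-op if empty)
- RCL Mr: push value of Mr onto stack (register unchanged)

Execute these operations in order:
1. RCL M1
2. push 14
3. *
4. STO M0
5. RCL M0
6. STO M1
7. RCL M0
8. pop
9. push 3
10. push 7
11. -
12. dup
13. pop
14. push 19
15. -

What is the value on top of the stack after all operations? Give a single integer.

After op 1 (RCL M1): stack=[0] mem=[0,0,0,0]
After op 2 (push 14): stack=[0,14] mem=[0,0,0,0]
After op 3 (*): stack=[0] mem=[0,0,0,0]
After op 4 (STO M0): stack=[empty] mem=[0,0,0,0]
After op 5 (RCL M0): stack=[0] mem=[0,0,0,0]
After op 6 (STO M1): stack=[empty] mem=[0,0,0,0]
After op 7 (RCL M0): stack=[0] mem=[0,0,0,0]
After op 8 (pop): stack=[empty] mem=[0,0,0,0]
After op 9 (push 3): stack=[3] mem=[0,0,0,0]
After op 10 (push 7): stack=[3,7] mem=[0,0,0,0]
After op 11 (-): stack=[-4] mem=[0,0,0,0]
After op 12 (dup): stack=[-4,-4] mem=[0,0,0,0]
After op 13 (pop): stack=[-4] mem=[0,0,0,0]
After op 14 (push 19): stack=[-4,19] mem=[0,0,0,0]
After op 15 (-): stack=[-23] mem=[0,0,0,0]

Answer: -23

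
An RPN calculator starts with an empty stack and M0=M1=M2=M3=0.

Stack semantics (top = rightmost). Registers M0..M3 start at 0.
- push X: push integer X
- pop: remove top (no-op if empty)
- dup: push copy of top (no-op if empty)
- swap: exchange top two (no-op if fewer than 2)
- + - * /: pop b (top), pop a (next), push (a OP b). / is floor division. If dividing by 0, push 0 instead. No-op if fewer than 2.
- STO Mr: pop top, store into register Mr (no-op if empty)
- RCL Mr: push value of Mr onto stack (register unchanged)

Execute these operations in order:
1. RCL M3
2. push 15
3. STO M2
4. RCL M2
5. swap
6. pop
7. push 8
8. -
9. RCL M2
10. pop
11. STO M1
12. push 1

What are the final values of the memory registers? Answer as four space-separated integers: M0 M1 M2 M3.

Answer: 0 7 15 0

Derivation:
After op 1 (RCL M3): stack=[0] mem=[0,0,0,0]
After op 2 (push 15): stack=[0,15] mem=[0,0,0,0]
After op 3 (STO M2): stack=[0] mem=[0,0,15,0]
After op 4 (RCL M2): stack=[0,15] mem=[0,0,15,0]
After op 5 (swap): stack=[15,0] mem=[0,0,15,0]
After op 6 (pop): stack=[15] mem=[0,0,15,0]
After op 7 (push 8): stack=[15,8] mem=[0,0,15,0]
After op 8 (-): stack=[7] mem=[0,0,15,0]
After op 9 (RCL M2): stack=[7,15] mem=[0,0,15,0]
After op 10 (pop): stack=[7] mem=[0,0,15,0]
After op 11 (STO M1): stack=[empty] mem=[0,7,15,0]
After op 12 (push 1): stack=[1] mem=[0,7,15,0]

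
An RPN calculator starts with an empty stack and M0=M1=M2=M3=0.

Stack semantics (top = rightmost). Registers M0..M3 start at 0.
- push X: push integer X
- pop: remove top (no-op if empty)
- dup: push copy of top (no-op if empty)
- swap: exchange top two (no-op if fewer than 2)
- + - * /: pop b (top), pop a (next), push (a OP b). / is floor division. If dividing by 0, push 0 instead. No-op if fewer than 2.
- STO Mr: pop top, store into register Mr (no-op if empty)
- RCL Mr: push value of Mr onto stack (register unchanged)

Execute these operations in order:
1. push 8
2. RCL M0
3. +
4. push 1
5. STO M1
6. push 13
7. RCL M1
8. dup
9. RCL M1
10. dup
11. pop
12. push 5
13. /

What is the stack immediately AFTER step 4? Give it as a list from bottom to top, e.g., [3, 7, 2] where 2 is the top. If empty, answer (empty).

After op 1 (push 8): stack=[8] mem=[0,0,0,0]
After op 2 (RCL M0): stack=[8,0] mem=[0,0,0,0]
After op 3 (+): stack=[8] mem=[0,0,0,0]
After op 4 (push 1): stack=[8,1] mem=[0,0,0,0]

[8, 1]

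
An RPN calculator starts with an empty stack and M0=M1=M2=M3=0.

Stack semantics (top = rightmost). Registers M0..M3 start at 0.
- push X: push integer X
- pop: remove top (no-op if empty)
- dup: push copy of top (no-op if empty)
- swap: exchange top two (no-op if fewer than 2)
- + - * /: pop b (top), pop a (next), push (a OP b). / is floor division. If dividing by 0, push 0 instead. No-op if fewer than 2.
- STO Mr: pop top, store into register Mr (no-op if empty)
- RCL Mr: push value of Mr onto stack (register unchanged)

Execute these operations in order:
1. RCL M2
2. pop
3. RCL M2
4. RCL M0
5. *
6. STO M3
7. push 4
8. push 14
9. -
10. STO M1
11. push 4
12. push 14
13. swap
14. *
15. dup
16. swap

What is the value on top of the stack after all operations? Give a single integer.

Answer: 56

Derivation:
After op 1 (RCL M2): stack=[0] mem=[0,0,0,0]
After op 2 (pop): stack=[empty] mem=[0,0,0,0]
After op 3 (RCL M2): stack=[0] mem=[0,0,0,0]
After op 4 (RCL M0): stack=[0,0] mem=[0,0,0,0]
After op 5 (*): stack=[0] mem=[0,0,0,0]
After op 6 (STO M3): stack=[empty] mem=[0,0,0,0]
After op 7 (push 4): stack=[4] mem=[0,0,0,0]
After op 8 (push 14): stack=[4,14] mem=[0,0,0,0]
After op 9 (-): stack=[-10] mem=[0,0,0,0]
After op 10 (STO M1): stack=[empty] mem=[0,-10,0,0]
After op 11 (push 4): stack=[4] mem=[0,-10,0,0]
After op 12 (push 14): stack=[4,14] mem=[0,-10,0,0]
After op 13 (swap): stack=[14,4] mem=[0,-10,0,0]
After op 14 (*): stack=[56] mem=[0,-10,0,0]
After op 15 (dup): stack=[56,56] mem=[0,-10,0,0]
After op 16 (swap): stack=[56,56] mem=[0,-10,0,0]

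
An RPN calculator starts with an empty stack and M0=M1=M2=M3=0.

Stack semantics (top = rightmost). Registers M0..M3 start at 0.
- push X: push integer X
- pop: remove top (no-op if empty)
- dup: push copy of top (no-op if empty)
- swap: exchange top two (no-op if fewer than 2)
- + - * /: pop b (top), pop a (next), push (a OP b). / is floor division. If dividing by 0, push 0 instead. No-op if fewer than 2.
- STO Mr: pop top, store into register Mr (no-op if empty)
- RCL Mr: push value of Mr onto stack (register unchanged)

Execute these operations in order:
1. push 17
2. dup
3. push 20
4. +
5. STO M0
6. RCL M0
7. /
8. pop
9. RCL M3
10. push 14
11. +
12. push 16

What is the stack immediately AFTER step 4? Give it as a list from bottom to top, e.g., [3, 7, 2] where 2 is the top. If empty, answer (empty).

After op 1 (push 17): stack=[17] mem=[0,0,0,0]
After op 2 (dup): stack=[17,17] mem=[0,0,0,0]
After op 3 (push 20): stack=[17,17,20] mem=[0,0,0,0]
After op 4 (+): stack=[17,37] mem=[0,0,0,0]

[17, 37]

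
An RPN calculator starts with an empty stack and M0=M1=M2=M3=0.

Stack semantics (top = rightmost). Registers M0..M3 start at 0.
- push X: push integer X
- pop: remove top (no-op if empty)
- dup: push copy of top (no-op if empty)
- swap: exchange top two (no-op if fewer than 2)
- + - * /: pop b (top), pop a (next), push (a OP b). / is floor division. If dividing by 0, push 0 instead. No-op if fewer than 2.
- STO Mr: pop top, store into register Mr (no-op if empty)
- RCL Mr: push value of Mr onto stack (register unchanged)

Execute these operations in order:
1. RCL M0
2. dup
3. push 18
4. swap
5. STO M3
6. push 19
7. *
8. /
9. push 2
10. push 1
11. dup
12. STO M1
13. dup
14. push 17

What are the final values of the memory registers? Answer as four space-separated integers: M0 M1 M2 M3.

Answer: 0 1 0 0

Derivation:
After op 1 (RCL M0): stack=[0] mem=[0,0,0,0]
After op 2 (dup): stack=[0,0] mem=[0,0,0,0]
After op 3 (push 18): stack=[0,0,18] mem=[0,0,0,0]
After op 4 (swap): stack=[0,18,0] mem=[0,0,0,0]
After op 5 (STO M3): stack=[0,18] mem=[0,0,0,0]
After op 6 (push 19): stack=[0,18,19] mem=[0,0,0,0]
After op 7 (*): stack=[0,342] mem=[0,0,0,0]
After op 8 (/): stack=[0] mem=[0,0,0,0]
After op 9 (push 2): stack=[0,2] mem=[0,0,0,0]
After op 10 (push 1): stack=[0,2,1] mem=[0,0,0,0]
After op 11 (dup): stack=[0,2,1,1] mem=[0,0,0,0]
After op 12 (STO M1): stack=[0,2,1] mem=[0,1,0,0]
After op 13 (dup): stack=[0,2,1,1] mem=[0,1,0,0]
After op 14 (push 17): stack=[0,2,1,1,17] mem=[0,1,0,0]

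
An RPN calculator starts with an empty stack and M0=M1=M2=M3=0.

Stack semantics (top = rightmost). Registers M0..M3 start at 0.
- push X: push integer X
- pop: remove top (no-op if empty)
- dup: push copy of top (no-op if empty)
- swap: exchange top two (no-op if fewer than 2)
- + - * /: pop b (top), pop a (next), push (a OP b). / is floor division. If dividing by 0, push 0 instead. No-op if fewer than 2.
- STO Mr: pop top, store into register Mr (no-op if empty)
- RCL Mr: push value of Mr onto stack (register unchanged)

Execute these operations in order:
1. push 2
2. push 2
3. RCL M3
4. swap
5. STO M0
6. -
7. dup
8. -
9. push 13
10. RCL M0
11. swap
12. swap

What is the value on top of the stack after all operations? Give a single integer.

After op 1 (push 2): stack=[2] mem=[0,0,0,0]
After op 2 (push 2): stack=[2,2] mem=[0,0,0,0]
After op 3 (RCL M3): stack=[2,2,0] mem=[0,0,0,0]
After op 4 (swap): stack=[2,0,2] mem=[0,0,0,0]
After op 5 (STO M0): stack=[2,0] mem=[2,0,0,0]
After op 6 (-): stack=[2] mem=[2,0,0,0]
After op 7 (dup): stack=[2,2] mem=[2,0,0,0]
After op 8 (-): stack=[0] mem=[2,0,0,0]
After op 9 (push 13): stack=[0,13] mem=[2,0,0,0]
After op 10 (RCL M0): stack=[0,13,2] mem=[2,0,0,0]
After op 11 (swap): stack=[0,2,13] mem=[2,0,0,0]
After op 12 (swap): stack=[0,13,2] mem=[2,0,0,0]

Answer: 2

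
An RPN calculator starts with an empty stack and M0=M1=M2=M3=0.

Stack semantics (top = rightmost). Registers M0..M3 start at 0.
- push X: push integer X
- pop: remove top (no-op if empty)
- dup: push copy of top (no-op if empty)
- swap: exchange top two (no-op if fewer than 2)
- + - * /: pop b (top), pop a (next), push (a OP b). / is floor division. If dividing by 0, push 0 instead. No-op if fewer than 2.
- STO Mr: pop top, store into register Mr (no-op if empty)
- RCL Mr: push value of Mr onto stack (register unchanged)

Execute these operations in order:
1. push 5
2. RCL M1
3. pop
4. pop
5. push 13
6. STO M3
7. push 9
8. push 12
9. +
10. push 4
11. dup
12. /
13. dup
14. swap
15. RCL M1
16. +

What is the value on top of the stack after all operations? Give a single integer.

Answer: 1

Derivation:
After op 1 (push 5): stack=[5] mem=[0,0,0,0]
After op 2 (RCL M1): stack=[5,0] mem=[0,0,0,0]
After op 3 (pop): stack=[5] mem=[0,0,0,0]
After op 4 (pop): stack=[empty] mem=[0,0,0,0]
After op 5 (push 13): stack=[13] mem=[0,0,0,0]
After op 6 (STO M3): stack=[empty] mem=[0,0,0,13]
After op 7 (push 9): stack=[9] mem=[0,0,0,13]
After op 8 (push 12): stack=[9,12] mem=[0,0,0,13]
After op 9 (+): stack=[21] mem=[0,0,0,13]
After op 10 (push 4): stack=[21,4] mem=[0,0,0,13]
After op 11 (dup): stack=[21,4,4] mem=[0,0,0,13]
After op 12 (/): stack=[21,1] mem=[0,0,0,13]
After op 13 (dup): stack=[21,1,1] mem=[0,0,0,13]
After op 14 (swap): stack=[21,1,1] mem=[0,0,0,13]
After op 15 (RCL M1): stack=[21,1,1,0] mem=[0,0,0,13]
After op 16 (+): stack=[21,1,1] mem=[0,0,0,13]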